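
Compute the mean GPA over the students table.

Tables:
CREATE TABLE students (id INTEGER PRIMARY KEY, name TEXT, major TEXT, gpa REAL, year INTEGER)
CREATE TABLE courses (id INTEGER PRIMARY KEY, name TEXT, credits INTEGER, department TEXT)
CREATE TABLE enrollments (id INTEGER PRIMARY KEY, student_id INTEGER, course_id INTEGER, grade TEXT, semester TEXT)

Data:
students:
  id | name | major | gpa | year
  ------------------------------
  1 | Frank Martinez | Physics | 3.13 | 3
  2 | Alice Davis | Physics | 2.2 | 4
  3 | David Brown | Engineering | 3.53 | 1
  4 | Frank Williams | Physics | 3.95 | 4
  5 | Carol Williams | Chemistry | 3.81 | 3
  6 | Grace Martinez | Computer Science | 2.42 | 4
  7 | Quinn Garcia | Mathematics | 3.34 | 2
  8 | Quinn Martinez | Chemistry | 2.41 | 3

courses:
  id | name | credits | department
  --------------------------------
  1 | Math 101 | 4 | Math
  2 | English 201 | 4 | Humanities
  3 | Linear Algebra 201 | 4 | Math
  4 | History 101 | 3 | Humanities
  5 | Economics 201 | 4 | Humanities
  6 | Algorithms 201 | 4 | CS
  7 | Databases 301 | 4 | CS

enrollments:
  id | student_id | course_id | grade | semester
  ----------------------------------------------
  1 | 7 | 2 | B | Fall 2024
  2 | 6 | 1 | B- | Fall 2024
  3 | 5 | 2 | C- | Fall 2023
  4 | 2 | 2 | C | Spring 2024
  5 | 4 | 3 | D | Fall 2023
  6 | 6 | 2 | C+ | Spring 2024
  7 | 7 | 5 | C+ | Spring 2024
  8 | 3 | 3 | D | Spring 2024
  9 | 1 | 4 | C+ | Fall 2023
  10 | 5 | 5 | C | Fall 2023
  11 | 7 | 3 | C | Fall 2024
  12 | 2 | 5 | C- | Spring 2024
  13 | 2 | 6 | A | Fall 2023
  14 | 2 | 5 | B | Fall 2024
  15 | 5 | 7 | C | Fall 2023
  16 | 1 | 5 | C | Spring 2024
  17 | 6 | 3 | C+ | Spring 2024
SELECT AVG(gpa) FROM students

Execution result:
3.10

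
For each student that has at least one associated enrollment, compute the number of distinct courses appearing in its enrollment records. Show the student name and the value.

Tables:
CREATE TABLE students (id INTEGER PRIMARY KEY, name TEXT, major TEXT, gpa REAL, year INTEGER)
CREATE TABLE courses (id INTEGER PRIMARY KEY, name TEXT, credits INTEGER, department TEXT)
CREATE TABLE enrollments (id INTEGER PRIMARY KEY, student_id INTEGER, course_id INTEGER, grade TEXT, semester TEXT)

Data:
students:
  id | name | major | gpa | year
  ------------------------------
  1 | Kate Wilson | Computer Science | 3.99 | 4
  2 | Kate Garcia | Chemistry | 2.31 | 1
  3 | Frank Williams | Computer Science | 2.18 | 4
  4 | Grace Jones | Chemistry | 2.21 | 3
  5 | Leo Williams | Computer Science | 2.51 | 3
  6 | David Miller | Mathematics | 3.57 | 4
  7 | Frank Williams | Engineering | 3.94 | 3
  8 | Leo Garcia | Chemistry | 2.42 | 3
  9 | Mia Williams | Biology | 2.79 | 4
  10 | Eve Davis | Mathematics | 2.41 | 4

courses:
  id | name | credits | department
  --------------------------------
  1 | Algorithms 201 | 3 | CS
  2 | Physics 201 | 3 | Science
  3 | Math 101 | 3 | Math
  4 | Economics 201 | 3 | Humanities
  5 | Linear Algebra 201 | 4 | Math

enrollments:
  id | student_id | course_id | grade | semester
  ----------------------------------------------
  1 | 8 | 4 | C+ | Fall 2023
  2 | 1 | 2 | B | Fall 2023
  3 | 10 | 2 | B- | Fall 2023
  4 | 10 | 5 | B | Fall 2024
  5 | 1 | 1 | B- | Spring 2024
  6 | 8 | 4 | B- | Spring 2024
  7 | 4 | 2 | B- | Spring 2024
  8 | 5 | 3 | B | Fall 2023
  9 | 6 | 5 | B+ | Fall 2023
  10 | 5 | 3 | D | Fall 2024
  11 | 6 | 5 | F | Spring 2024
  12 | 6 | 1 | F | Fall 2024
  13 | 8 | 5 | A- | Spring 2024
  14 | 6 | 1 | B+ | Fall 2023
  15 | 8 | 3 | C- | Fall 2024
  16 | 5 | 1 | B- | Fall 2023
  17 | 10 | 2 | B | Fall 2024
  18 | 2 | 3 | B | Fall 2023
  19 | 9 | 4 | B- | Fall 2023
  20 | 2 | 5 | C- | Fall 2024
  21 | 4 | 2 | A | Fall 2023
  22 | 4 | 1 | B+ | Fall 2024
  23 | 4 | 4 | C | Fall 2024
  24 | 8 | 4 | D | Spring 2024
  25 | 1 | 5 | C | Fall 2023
SELECT p.name, COUNT(DISTINCT c.course_id) AS distinct_course_count FROM enrollments c JOIN students p ON c.student_id = p.id GROUP BY p.id, p.name

Execution result:
name | distinct_course_count
Kate Wilson | 3
Kate Garcia | 2
Grace Jones | 3
Leo Williams | 2
David Miller | 2
Leo Garcia | 3
Mia Williams | 1
Eve Davis | 2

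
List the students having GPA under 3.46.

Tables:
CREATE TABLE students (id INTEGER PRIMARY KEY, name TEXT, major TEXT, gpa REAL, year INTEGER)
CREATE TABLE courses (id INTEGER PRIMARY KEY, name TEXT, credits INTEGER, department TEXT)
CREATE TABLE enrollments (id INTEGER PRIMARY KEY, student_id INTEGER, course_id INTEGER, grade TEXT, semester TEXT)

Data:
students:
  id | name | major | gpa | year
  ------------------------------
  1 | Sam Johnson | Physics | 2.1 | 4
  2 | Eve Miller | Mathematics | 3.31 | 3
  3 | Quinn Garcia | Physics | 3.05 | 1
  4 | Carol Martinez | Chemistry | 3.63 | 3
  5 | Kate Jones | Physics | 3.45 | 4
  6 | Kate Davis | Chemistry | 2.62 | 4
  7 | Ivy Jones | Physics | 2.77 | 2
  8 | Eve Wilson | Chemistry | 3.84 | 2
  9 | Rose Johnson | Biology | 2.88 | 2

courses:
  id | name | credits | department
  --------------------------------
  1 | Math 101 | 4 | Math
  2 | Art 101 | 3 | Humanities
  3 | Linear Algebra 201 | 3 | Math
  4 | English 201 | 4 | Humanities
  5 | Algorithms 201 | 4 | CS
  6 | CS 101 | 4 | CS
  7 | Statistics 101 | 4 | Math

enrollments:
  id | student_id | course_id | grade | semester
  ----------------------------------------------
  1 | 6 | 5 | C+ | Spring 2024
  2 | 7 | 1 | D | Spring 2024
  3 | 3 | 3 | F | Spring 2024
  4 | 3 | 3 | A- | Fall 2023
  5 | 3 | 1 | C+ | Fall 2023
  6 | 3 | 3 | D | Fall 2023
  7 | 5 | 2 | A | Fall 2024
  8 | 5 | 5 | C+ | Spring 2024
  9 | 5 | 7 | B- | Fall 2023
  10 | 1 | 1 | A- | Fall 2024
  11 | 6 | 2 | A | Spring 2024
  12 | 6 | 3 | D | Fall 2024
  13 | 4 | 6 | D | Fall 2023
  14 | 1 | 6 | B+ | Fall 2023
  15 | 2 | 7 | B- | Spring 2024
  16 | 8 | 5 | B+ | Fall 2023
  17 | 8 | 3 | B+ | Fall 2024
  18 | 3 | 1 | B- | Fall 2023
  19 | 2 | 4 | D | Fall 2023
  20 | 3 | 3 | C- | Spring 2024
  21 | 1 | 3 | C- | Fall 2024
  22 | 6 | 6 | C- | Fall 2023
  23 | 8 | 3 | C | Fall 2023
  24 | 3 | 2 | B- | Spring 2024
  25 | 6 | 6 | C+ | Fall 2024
SELECT name, gpa FROM students WHERE gpa < 3.46

Execution result:
name | gpa
Sam Johnson | 2.10
Eve Miller | 3.31
Quinn Garcia | 3.05
Kate Jones | 3.45
Kate Davis | 2.62
Ivy Jones | 2.77
Rose Johnson | 2.88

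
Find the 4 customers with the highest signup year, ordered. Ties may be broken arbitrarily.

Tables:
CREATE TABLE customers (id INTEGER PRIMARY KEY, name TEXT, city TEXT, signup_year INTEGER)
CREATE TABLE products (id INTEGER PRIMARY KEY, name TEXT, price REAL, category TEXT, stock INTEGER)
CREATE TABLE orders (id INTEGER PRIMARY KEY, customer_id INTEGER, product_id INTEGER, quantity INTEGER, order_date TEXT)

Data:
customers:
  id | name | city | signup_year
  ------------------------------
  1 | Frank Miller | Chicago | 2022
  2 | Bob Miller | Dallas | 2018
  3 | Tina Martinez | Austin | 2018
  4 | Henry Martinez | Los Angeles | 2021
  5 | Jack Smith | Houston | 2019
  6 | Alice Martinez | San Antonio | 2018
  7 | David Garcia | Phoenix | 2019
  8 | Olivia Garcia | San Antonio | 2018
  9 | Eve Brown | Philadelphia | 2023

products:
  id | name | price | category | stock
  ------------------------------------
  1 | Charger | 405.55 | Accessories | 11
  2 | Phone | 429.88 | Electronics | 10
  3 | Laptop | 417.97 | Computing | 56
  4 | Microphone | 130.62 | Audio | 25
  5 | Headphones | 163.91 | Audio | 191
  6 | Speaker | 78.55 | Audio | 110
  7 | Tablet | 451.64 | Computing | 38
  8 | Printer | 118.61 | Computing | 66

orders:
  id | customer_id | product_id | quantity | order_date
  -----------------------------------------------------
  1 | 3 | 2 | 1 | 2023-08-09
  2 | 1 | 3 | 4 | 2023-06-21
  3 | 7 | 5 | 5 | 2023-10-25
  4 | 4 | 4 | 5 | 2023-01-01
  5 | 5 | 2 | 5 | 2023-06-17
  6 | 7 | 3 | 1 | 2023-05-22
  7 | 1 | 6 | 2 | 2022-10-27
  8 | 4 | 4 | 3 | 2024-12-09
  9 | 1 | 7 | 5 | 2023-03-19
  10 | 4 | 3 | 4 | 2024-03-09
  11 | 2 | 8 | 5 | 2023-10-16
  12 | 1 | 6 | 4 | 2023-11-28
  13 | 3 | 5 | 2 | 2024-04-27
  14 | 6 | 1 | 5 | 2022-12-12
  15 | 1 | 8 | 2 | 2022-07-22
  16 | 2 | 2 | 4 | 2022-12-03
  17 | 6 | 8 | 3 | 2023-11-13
SELECT name, signup_year FROM customers ORDER BY signup_year DESC LIMIT 4

Execution result:
name | signup_year
Eve Brown | 2023
Frank Miller | 2022
Henry Martinez | 2021
Jack Smith | 2019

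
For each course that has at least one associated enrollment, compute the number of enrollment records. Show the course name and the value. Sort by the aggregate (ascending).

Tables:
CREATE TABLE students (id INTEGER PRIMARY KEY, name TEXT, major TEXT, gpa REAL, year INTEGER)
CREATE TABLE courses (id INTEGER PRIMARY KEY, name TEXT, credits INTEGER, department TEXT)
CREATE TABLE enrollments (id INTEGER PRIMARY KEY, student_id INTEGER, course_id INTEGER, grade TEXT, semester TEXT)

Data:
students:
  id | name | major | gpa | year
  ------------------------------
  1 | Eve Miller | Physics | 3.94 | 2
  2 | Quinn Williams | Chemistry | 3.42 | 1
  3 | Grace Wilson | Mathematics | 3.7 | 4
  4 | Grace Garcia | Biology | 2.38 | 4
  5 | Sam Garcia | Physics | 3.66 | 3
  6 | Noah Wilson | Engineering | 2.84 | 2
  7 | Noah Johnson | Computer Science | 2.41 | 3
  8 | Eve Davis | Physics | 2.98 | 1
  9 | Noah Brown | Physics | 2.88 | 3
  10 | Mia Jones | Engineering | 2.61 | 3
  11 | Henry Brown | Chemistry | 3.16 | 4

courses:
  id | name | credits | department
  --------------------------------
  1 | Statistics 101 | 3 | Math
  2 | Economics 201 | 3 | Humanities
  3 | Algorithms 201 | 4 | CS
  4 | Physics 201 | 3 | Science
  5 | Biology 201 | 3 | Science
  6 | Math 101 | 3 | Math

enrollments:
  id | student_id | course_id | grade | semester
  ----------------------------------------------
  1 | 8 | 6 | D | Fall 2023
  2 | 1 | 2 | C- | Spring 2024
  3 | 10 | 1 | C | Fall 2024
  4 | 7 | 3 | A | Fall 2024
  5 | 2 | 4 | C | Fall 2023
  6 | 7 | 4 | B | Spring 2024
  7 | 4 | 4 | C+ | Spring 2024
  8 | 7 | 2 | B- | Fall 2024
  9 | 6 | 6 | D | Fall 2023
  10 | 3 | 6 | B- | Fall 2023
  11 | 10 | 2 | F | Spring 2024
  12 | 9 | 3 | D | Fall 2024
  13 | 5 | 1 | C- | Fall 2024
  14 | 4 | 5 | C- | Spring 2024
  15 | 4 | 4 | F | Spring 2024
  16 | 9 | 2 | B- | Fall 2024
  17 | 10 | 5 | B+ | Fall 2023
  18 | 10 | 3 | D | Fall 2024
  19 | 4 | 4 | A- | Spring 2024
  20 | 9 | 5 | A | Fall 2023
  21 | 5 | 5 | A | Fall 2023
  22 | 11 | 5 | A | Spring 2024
SELECT p.name, COUNT(*) AS n FROM enrollments c JOIN courses p ON c.course_id = p.id GROUP BY p.id, p.name ORDER BY n ASC

Execution result:
name | n
Statistics 101 | 2
Algorithms 201 | 3
Math 101 | 3
Economics 201 | 4
Physics 201 | 5
Biology 201 | 5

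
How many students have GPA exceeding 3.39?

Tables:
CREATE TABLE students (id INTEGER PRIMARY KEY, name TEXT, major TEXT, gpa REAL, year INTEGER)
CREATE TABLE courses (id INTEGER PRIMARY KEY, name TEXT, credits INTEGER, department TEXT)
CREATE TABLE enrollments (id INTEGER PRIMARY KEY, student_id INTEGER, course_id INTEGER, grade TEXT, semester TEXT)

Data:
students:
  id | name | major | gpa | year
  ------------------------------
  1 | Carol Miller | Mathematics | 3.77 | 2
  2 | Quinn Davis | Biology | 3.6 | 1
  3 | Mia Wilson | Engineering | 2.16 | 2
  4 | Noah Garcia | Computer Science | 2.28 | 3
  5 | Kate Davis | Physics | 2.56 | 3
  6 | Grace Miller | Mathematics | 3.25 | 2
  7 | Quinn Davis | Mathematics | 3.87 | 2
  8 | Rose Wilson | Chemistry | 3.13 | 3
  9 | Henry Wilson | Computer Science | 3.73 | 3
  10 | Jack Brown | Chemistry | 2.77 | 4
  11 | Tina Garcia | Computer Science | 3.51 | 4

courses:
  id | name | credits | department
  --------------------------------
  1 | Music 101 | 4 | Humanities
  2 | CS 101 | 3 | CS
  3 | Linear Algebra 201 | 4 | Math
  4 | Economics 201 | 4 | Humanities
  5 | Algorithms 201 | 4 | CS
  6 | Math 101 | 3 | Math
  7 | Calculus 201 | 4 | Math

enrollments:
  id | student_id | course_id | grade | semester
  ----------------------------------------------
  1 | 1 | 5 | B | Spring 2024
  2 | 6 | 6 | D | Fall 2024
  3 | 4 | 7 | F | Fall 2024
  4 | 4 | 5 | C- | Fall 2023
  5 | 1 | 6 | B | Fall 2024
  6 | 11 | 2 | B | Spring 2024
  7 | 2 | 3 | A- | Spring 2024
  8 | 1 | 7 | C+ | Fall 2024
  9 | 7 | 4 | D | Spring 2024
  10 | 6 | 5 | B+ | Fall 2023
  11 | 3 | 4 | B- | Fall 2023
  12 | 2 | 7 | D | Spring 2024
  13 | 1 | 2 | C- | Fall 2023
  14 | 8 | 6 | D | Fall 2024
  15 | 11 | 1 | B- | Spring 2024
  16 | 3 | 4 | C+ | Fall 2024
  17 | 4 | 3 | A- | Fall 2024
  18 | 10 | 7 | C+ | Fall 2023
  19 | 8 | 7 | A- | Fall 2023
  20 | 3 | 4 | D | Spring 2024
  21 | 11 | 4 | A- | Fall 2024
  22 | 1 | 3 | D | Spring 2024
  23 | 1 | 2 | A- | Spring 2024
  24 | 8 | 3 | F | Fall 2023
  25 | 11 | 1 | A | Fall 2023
SELECT COUNT(*) FROM students WHERE gpa > 3.39

Execution result:
5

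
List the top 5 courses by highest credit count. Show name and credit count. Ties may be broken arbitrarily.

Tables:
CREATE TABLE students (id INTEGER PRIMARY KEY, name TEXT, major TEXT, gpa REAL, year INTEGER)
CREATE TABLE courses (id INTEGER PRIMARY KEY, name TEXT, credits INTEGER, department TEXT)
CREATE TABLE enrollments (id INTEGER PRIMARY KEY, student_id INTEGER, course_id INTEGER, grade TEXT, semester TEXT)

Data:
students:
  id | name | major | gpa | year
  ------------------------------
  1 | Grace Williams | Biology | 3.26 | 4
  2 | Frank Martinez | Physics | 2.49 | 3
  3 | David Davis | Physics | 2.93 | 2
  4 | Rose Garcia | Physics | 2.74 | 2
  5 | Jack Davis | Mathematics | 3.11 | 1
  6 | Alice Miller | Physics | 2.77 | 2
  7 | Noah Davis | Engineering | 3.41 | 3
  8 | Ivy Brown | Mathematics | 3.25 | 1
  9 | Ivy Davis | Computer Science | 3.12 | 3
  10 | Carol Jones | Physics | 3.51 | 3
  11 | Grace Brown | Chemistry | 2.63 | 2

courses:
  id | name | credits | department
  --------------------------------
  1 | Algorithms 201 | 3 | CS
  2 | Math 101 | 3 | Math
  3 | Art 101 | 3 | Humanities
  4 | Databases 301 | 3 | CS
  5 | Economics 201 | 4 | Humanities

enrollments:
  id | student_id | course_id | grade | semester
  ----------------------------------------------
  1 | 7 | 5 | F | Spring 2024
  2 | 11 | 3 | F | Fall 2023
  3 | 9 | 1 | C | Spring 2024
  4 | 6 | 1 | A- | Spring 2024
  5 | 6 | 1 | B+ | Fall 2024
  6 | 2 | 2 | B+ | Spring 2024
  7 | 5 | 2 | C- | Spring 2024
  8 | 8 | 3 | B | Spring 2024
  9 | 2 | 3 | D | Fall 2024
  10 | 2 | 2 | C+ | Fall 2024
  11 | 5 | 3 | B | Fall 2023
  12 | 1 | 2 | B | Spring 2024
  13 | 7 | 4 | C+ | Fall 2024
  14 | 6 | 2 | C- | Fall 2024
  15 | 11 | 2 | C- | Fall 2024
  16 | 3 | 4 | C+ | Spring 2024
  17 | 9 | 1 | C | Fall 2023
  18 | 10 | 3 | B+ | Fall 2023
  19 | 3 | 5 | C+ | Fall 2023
SELECT name, credits FROM courses ORDER BY credits DESC LIMIT 5

Execution result:
name | credits
Economics 201 | 4
Algorithms 201 | 3
Math 101 | 3
Art 101 | 3
Databases 301 | 3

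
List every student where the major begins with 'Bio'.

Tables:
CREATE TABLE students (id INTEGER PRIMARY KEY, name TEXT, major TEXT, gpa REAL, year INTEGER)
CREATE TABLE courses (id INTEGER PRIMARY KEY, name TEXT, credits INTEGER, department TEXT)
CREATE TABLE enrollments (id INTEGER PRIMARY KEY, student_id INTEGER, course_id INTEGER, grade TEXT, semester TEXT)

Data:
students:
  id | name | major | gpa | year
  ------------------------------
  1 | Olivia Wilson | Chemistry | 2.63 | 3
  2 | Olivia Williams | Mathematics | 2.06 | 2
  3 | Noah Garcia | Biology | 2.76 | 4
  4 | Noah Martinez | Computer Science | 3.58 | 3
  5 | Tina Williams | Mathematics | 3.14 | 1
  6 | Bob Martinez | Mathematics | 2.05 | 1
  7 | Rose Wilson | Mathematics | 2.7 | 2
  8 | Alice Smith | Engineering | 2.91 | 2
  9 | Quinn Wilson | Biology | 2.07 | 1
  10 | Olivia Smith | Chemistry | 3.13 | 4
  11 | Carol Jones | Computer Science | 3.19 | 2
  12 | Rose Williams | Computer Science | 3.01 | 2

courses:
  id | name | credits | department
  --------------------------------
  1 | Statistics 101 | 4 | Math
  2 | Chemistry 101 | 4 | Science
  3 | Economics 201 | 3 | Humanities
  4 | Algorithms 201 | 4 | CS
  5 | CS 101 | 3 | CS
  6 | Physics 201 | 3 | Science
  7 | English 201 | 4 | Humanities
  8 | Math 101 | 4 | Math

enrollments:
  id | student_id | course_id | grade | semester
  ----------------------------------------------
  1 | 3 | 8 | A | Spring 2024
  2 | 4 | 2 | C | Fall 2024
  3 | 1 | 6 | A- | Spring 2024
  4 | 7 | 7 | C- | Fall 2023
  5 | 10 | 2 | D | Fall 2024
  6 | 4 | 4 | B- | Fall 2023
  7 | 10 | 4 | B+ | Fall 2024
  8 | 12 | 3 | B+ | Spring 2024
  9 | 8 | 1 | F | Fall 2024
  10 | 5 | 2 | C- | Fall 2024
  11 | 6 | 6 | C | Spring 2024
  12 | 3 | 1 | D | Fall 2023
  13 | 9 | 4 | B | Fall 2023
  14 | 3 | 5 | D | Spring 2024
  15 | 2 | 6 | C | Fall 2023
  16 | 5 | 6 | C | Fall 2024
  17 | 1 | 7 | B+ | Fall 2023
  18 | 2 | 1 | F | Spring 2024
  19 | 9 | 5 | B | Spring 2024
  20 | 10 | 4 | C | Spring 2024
SELECT name, major FROM students WHERE major LIKE 'Bio%'

Execution result:
name | major
Noah Garcia | Biology
Quinn Wilson | Biology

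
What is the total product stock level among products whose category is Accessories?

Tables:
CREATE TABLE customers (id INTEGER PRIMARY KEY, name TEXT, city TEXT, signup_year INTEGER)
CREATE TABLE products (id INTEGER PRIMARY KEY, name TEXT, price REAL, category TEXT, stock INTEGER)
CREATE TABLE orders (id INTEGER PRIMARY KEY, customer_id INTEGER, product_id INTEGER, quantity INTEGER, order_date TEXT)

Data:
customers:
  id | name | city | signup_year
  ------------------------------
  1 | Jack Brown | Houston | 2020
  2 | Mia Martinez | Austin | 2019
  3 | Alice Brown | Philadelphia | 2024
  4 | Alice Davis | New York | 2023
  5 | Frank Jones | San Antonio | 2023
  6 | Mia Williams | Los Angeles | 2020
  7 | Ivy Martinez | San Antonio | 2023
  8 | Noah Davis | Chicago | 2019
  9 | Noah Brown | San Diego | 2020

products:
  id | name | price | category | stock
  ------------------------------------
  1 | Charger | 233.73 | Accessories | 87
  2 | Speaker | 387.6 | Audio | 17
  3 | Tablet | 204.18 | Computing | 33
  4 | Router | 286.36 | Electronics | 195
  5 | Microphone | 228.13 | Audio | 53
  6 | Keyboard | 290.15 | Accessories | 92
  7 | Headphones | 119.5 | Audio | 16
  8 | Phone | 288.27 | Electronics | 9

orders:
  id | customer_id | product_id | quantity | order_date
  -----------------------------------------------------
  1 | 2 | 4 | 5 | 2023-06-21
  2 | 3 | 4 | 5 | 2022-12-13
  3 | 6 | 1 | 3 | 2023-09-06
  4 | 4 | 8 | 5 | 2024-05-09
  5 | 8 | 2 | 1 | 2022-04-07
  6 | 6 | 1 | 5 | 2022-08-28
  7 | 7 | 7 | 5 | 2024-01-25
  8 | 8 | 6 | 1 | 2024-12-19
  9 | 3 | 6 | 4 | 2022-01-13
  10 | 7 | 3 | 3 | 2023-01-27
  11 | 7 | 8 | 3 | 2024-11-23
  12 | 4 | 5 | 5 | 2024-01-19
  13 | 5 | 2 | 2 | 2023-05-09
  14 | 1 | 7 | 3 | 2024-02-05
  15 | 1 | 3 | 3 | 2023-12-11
SELECT SUM(stock) FROM products WHERE category = 'Accessories'

Execution result:
179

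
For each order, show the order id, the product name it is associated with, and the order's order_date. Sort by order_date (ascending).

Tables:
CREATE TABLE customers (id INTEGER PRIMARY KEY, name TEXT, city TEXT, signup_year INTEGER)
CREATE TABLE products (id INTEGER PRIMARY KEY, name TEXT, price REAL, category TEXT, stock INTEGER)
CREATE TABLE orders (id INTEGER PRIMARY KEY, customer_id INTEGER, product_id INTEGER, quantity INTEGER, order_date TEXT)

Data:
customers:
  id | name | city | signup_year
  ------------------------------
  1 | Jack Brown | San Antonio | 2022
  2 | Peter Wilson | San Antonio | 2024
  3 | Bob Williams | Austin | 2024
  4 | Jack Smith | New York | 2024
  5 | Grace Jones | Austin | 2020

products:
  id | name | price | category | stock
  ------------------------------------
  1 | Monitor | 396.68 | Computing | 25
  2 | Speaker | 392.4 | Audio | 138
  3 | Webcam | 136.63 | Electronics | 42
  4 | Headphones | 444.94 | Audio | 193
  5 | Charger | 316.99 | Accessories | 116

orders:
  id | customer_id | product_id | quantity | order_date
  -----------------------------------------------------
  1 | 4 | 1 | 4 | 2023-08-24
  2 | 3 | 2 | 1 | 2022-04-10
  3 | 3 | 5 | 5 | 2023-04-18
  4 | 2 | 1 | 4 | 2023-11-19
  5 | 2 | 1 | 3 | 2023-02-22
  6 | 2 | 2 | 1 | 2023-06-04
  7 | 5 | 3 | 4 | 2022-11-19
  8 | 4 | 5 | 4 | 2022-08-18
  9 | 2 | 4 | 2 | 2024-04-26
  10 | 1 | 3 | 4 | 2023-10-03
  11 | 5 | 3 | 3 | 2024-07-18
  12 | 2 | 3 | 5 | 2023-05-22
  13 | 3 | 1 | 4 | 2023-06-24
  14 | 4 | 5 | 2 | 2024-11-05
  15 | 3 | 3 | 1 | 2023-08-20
SELECT c.id, p.name AS product, c.order_date FROM orders c JOIN products p ON c.product_id = p.id ORDER BY c.order_date ASC

Execution result:
id | product | order_date
2 | Speaker | 2022-04-10
8 | Charger | 2022-08-18
7 | Webcam | 2022-11-19
5 | Monitor | 2023-02-22
3 | Charger | 2023-04-18
12 | Webcam | 2023-05-22
6 | Speaker | 2023-06-04
13 | Monitor | 2023-06-24
15 | Webcam | 2023-08-20
1 | Monitor | 2023-08-24
10 | Webcam | 2023-10-03
4 | Monitor | 2023-11-19
9 | Headphones | 2024-04-26
11 | Webcam | 2024-07-18
14 | Charger | 2024-11-05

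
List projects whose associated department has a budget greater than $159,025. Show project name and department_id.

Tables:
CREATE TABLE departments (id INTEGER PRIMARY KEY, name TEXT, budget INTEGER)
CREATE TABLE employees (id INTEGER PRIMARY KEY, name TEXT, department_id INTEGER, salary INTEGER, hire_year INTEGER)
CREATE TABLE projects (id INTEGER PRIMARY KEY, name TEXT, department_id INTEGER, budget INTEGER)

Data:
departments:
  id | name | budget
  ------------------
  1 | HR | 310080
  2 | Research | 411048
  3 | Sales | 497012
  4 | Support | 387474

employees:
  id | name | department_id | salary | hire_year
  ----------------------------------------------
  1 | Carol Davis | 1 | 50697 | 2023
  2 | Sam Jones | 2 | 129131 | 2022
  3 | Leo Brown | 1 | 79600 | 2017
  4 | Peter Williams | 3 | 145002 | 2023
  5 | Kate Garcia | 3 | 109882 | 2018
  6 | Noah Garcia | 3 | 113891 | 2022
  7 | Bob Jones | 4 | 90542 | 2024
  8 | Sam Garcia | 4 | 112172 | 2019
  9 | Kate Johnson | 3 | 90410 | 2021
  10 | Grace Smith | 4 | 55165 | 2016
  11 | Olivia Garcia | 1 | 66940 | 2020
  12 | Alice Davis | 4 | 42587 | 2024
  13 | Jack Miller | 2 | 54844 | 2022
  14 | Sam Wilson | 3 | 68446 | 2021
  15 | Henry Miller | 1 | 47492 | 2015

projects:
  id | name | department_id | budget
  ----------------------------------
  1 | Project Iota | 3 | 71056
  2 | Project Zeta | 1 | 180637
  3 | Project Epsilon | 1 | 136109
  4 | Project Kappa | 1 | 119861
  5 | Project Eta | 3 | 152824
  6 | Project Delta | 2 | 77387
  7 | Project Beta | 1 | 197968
SELECT name, department_id FROM projects WHERE department_id IN (SELECT id FROM departments WHERE budget > 159025)

Execution result:
name | department_id
Project Iota | 3
Project Zeta | 1
Project Epsilon | 1
Project Kappa | 1
Project Eta | 3
Project Delta | 2
Project Beta | 1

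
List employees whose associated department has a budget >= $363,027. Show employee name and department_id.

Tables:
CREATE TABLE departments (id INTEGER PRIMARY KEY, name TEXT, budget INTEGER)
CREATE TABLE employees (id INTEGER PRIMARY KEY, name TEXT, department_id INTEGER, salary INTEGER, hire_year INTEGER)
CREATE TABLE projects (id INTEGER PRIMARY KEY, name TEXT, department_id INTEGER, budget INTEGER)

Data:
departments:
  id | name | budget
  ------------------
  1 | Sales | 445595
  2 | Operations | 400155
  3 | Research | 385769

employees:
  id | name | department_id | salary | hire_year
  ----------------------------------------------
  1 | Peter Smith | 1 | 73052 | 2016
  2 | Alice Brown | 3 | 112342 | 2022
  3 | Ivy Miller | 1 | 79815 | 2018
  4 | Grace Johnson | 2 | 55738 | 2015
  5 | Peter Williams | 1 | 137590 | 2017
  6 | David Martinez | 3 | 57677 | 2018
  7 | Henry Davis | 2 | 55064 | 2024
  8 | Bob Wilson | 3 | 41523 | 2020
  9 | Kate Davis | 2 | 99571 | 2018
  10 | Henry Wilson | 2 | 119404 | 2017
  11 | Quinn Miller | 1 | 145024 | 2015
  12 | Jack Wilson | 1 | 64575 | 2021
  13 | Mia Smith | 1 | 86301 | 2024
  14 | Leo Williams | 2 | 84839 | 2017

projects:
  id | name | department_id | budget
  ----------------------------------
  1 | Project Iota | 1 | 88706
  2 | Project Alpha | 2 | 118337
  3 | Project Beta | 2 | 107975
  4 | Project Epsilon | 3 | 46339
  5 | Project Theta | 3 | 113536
SELECT name, department_id FROM employees WHERE department_id IN (SELECT id FROM departments WHERE budget >= 363027)

Execution result:
name | department_id
Peter Smith | 1
Alice Brown | 3
Ivy Miller | 1
Grace Johnson | 2
Peter Williams | 1
David Martinez | 3
Henry Davis | 2
Bob Wilson | 3
Kate Davis | 2
Henry Wilson | 2
Quinn Miller | 1
Jack Wilson | 1
Mia Smith | 1
Leo Williams | 2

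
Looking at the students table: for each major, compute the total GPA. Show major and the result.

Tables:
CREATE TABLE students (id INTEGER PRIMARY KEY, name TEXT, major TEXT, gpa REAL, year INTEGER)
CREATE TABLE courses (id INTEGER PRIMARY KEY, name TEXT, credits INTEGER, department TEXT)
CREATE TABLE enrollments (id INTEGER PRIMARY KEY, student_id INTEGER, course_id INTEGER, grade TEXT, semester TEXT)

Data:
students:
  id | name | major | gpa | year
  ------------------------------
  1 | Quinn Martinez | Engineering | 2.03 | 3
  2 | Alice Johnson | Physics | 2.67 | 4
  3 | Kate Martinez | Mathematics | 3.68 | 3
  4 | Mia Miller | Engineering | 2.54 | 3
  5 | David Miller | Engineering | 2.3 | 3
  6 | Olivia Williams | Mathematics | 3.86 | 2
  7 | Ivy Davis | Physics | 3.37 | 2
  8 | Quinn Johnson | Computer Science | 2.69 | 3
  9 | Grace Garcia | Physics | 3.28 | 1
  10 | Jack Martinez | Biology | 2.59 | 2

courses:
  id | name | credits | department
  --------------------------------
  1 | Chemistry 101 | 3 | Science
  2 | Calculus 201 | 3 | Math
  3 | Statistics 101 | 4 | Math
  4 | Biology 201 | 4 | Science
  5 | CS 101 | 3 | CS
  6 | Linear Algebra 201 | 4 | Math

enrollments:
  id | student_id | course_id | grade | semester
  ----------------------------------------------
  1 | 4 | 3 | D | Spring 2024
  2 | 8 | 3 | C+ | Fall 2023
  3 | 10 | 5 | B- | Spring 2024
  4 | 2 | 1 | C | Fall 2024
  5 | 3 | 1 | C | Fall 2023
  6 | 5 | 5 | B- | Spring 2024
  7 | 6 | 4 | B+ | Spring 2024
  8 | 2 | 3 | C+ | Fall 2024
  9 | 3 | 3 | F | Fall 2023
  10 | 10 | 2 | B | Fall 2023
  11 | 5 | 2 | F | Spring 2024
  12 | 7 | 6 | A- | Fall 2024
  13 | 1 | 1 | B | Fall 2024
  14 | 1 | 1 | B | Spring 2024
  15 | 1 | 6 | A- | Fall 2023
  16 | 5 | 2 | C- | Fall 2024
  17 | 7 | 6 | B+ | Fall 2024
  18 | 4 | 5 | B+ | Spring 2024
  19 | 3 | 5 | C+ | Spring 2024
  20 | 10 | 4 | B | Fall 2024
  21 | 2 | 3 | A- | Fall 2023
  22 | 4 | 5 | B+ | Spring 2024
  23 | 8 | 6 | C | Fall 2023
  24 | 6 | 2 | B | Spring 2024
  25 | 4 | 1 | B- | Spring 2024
SELECT major, SUM(gpa) AS sum_gpa FROM students GROUP BY major

Execution result:
major | sum_gpa
Biology | 2.59
Computer Science | 2.69
Engineering | 6.87
Mathematics | 7.54
Physics | 9.32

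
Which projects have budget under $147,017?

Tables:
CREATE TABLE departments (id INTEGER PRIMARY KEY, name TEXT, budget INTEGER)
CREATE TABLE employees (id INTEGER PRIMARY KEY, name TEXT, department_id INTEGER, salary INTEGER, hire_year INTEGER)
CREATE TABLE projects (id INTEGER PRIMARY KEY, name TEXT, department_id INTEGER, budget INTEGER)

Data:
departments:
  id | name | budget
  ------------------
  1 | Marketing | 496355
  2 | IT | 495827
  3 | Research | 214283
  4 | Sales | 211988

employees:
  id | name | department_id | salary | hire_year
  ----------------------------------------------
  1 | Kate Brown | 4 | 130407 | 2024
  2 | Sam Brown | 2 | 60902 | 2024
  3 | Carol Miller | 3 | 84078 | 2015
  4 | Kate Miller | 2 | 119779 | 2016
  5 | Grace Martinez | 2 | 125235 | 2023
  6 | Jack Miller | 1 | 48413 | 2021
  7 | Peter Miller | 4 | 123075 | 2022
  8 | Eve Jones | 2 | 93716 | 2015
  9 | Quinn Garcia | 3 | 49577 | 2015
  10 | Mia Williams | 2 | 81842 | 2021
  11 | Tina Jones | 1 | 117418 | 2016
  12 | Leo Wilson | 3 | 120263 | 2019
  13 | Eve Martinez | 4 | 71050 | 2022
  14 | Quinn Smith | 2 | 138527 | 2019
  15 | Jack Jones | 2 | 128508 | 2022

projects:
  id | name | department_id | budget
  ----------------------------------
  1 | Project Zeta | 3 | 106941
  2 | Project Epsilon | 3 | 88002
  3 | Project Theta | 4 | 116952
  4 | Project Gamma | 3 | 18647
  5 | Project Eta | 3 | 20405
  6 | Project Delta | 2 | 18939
SELECT name, budget FROM projects WHERE budget < 147017

Execution result:
name | budget
Project Zeta | 106941
Project Epsilon | 88002
Project Theta | 116952
Project Gamma | 18647
Project Eta | 20405
Project Delta | 18939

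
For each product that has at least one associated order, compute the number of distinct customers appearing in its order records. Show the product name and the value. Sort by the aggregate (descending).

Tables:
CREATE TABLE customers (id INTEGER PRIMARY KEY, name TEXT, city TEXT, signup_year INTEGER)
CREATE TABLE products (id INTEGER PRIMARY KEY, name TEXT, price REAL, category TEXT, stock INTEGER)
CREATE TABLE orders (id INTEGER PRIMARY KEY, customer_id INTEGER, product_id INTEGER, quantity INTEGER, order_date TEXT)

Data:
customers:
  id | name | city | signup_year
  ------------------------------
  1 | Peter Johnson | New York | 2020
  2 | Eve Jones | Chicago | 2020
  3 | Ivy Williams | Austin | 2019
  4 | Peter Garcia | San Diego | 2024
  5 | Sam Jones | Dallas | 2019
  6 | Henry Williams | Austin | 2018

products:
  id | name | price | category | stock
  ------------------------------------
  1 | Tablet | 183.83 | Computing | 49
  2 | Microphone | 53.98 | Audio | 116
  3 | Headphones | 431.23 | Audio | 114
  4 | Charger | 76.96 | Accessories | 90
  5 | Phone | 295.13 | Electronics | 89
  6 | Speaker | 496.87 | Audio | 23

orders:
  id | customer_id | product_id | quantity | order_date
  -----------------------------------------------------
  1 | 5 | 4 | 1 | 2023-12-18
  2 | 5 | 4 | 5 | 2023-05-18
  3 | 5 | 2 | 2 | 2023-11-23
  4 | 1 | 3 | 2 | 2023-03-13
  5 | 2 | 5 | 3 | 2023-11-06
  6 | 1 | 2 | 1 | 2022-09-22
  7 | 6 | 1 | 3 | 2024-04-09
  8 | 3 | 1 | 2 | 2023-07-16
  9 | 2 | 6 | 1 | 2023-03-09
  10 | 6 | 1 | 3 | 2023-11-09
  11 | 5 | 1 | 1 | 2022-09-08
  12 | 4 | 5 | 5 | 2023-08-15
SELECT p.name, COUNT(DISTINCT c.customer_id) AS distinct_customer_count FROM orders c JOIN products p ON c.product_id = p.id GROUP BY p.id, p.name ORDER BY distinct_customer_count DESC

Execution result:
name | distinct_customer_count
Tablet | 3
Microphone | 2
Phone | 2
Headphones | 1
Charger | 1
Speaker | 1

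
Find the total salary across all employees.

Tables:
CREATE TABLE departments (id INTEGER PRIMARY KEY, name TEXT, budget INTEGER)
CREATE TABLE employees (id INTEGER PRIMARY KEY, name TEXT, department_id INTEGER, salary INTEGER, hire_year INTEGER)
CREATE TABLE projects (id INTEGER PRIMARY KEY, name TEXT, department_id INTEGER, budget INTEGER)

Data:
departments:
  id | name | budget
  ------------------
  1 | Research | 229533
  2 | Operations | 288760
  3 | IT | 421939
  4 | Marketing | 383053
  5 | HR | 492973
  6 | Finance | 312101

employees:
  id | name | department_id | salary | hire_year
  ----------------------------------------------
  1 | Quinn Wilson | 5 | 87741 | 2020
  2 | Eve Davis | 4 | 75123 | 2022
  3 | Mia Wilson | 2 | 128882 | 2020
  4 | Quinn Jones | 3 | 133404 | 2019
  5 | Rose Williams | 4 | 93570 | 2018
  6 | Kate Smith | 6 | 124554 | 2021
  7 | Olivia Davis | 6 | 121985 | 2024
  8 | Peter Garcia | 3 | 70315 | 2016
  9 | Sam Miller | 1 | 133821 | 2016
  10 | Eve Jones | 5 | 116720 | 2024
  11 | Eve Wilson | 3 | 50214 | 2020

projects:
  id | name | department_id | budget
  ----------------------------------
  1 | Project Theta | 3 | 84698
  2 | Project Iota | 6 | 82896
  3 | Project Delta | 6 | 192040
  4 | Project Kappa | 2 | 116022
SELECT SUM(salary) FROM employees

Execution result:
1136329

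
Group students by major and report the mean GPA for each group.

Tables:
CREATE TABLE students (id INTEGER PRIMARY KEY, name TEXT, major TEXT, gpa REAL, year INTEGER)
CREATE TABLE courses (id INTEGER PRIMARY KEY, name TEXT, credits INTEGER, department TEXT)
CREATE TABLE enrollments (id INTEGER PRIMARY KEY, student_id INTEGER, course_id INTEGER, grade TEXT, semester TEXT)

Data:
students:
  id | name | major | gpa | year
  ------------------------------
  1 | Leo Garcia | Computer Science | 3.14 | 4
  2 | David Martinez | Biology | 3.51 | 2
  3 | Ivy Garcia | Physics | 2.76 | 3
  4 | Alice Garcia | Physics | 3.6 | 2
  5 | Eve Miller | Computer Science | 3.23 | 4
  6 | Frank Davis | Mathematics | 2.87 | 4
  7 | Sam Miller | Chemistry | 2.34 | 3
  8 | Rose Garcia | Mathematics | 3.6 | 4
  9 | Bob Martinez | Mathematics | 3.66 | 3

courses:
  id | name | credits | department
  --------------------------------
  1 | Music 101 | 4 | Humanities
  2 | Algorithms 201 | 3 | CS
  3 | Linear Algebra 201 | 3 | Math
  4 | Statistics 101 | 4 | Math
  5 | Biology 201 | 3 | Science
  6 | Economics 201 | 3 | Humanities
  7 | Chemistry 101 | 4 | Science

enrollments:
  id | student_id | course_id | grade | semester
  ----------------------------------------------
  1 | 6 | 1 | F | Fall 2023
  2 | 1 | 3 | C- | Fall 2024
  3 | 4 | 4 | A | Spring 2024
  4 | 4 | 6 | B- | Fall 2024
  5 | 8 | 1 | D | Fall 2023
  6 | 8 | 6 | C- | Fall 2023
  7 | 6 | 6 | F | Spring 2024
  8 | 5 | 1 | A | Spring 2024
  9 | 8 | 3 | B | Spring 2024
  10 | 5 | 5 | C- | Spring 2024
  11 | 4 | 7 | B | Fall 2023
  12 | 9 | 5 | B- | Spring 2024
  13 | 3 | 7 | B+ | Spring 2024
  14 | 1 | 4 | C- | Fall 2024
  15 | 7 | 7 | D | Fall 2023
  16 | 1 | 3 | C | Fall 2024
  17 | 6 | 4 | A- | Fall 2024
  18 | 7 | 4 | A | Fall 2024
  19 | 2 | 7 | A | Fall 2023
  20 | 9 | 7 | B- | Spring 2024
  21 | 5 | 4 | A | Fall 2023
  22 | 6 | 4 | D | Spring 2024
SELECT major, AVG(gpa) AS avg_gpa FROM students GROUP BY major

Execution result:
major | avg_gpa
Biology | 3.51
Chemistry | 2.34
Computer Science | 3.19
Mathematics | 3.38
Physics | 3.18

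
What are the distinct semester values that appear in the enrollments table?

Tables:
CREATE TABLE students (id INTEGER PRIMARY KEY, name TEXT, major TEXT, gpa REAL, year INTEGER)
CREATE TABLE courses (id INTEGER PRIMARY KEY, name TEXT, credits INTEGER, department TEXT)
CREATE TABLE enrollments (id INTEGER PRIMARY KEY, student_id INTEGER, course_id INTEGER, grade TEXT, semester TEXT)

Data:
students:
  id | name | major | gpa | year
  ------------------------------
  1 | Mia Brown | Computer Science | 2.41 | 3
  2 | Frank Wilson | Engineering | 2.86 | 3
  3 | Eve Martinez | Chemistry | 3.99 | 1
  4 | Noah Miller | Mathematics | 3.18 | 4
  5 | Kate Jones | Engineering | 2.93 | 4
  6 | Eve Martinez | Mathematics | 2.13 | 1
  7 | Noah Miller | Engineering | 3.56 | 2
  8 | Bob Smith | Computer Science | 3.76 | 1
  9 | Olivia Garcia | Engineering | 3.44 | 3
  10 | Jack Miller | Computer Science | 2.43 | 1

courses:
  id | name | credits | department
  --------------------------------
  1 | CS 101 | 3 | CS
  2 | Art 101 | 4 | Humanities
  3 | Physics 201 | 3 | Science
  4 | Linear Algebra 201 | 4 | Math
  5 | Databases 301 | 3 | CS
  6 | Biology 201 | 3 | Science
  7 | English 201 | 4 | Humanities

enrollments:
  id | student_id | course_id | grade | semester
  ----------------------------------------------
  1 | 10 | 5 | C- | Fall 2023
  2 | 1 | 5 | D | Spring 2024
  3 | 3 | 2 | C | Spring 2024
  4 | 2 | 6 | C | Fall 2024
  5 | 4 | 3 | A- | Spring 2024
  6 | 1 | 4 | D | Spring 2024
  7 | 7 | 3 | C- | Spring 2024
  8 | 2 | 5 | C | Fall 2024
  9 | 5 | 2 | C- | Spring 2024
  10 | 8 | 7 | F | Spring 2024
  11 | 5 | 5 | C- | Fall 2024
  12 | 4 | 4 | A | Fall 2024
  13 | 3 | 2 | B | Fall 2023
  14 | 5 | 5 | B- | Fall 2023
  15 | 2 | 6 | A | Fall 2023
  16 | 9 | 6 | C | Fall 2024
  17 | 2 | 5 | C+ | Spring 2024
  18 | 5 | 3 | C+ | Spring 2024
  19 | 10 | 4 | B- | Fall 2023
SELECT DISTINCT semester FROM enrollments

Execution result:
semester
Fall 2023
Spring 2024
Fall 2024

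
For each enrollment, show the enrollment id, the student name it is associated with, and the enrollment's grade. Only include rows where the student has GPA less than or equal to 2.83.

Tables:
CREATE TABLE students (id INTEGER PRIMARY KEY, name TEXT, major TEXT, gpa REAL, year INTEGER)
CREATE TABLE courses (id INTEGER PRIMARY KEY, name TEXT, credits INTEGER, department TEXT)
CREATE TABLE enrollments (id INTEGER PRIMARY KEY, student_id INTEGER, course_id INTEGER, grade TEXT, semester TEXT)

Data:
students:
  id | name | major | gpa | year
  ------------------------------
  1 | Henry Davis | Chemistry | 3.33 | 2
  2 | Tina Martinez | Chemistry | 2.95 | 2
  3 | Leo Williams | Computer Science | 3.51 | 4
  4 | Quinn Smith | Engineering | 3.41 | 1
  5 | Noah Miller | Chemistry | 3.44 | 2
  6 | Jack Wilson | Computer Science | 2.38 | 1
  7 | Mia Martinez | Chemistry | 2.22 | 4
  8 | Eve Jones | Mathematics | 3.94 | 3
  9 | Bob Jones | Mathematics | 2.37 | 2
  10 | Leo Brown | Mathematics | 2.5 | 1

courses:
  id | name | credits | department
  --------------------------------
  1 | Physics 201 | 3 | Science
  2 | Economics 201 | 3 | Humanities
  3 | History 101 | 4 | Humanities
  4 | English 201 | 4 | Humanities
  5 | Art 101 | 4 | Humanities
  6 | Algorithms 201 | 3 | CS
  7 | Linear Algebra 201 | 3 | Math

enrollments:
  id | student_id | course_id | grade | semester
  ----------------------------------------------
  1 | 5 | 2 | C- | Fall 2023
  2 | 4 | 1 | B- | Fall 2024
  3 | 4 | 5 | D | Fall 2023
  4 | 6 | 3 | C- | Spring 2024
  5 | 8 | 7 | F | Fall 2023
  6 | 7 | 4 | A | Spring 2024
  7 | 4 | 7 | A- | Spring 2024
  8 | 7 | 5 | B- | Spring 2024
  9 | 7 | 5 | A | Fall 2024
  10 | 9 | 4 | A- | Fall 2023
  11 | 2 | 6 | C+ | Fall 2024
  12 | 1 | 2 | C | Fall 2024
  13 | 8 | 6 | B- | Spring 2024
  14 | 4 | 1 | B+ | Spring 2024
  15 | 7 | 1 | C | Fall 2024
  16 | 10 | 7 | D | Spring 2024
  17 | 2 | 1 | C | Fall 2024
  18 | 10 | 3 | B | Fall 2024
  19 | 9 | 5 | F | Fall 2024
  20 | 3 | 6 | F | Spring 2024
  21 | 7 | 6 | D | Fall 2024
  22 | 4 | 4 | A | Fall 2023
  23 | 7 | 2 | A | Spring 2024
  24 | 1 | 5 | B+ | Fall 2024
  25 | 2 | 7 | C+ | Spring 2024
SELECT c.id, p.name AS student, c.grade FROM enrollments c JOIN students p ON c.student_id = p.id WHERE p.gpa <= 2.83

Execution result:
id | student | grade
4 | Jack Wilson | C-
6 | Mia Martinez | A
8 | Mia Martinez | B-
9 | Mia Martinez | A
10 | Bob Jones | A-
15 | Mia Martinez | C
16 | Leo Brown | D
18 | Leo Brown | B
19 | Bob Jones | F
21 | Mia Martinez | D
23 | Mia Martinez | A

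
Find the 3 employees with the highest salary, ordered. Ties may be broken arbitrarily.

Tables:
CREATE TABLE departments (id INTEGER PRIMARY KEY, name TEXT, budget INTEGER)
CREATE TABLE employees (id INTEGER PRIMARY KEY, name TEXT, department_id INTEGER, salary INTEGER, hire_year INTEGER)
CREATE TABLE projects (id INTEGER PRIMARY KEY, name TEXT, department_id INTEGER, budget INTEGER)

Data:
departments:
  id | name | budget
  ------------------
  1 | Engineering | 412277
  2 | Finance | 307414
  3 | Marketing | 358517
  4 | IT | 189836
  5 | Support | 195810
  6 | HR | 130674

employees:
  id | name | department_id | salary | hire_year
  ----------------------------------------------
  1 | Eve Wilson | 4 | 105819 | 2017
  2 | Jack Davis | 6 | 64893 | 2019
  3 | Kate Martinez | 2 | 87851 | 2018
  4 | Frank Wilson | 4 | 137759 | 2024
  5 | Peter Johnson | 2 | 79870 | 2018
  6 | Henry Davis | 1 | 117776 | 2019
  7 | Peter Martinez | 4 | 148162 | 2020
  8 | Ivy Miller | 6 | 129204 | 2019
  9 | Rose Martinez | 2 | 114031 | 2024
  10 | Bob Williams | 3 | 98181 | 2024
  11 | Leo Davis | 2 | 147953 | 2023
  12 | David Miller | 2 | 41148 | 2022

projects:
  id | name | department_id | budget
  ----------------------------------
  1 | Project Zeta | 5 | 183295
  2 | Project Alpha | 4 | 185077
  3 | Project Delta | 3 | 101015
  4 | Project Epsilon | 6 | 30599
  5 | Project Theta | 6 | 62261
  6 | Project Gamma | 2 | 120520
SELECT name, salary FROM employees ORDER BY salary DESC LIMIT 3

Execution result:
name | salary
Peter Martinez | 148162
Leo Davis | 147953
Frank Wilson | 137759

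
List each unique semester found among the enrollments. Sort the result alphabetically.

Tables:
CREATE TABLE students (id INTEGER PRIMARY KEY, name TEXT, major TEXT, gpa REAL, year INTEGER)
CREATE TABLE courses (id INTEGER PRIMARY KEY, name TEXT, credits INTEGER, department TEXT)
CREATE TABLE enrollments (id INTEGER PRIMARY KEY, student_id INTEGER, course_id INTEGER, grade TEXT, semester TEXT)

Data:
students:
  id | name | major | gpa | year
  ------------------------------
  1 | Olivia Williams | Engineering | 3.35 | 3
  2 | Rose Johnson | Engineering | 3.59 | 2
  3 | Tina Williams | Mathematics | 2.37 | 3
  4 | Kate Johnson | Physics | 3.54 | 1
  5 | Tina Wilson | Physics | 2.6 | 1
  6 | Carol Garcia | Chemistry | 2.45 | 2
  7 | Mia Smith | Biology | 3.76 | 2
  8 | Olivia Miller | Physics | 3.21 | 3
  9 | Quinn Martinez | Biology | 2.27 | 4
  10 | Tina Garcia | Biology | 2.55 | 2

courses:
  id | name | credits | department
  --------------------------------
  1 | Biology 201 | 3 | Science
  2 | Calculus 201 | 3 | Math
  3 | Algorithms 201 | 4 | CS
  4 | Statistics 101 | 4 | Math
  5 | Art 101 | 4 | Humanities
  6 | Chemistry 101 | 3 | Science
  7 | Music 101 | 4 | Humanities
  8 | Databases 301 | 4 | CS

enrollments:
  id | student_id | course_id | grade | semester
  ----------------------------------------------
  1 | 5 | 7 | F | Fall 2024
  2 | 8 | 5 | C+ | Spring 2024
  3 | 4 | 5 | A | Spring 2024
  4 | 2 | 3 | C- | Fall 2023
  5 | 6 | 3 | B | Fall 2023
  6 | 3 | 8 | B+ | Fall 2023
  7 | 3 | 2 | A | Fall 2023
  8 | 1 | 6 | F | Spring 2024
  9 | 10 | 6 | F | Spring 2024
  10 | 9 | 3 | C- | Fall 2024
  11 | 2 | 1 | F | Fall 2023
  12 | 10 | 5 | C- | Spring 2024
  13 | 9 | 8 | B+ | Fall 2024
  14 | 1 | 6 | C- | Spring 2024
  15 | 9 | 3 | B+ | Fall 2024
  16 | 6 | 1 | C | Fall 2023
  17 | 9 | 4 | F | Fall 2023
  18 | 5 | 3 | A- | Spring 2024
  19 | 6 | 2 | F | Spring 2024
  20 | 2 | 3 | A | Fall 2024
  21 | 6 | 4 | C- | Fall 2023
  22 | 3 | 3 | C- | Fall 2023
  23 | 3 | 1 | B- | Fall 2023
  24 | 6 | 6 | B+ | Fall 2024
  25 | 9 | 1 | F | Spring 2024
SELECT DISTINCT semester FROM enrollments ORDER BY semester

Execution result:
semester
Fall 2023
Fall 2024
Spring 2024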